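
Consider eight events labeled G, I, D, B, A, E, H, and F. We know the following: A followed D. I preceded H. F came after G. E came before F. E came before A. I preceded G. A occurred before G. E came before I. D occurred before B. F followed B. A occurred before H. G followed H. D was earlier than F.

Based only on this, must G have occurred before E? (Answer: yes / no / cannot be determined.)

Tracing the constraints gives E → I → G, so E must come before G.
That means G cannot be before E.

no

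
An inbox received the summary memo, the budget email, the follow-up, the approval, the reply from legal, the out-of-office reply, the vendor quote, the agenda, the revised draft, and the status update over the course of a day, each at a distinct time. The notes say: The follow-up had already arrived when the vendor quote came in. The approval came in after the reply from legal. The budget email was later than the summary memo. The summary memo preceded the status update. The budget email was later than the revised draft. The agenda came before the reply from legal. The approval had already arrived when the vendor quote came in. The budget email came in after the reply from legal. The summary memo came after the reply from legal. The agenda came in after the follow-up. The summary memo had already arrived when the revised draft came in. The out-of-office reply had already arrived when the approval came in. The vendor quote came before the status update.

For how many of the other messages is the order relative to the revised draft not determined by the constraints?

4

Forced before the revised draft: the agenda, the follow-up, the reply from legal, and the summary memo; forced after the revised draft: the budget email.
That leaves the approval, the out-of-office reply, the status update, and the vendor quote with no forced order relative to the revised draft — 4.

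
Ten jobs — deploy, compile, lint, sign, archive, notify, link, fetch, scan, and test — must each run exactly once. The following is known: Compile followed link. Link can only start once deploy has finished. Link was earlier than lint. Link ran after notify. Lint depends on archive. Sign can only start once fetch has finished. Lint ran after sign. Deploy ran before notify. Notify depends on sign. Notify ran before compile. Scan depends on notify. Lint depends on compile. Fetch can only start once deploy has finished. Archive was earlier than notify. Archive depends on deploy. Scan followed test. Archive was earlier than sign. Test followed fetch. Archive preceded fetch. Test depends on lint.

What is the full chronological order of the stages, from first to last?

deploy, archive, fetch, sign, notify, link, compile, lint, test, scan

The constraints fix every adjacent pair, so only one ordering works:
deploy → archive → fetch → sign → notify → link → compile → lint → test → scan.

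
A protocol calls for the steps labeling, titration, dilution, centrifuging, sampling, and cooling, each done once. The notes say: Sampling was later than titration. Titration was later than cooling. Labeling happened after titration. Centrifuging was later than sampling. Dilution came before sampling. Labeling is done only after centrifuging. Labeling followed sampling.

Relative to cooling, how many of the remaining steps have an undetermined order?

Forced after cooling: centrifuging, labeling, sampling, and titration.
That leaves dilution with no forced order relative to cooling — 1.

1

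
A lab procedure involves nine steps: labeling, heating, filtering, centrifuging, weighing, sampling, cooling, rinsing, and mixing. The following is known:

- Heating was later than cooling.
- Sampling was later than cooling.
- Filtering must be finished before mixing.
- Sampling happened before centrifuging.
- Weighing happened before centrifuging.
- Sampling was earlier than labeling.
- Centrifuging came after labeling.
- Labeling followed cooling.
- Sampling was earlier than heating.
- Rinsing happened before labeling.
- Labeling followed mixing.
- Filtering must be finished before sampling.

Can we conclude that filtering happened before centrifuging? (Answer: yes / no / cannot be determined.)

Chain the constraints: filtering → sampling → centrifuging. Each link is directly stated, so filtering comes before centrifuging.

yes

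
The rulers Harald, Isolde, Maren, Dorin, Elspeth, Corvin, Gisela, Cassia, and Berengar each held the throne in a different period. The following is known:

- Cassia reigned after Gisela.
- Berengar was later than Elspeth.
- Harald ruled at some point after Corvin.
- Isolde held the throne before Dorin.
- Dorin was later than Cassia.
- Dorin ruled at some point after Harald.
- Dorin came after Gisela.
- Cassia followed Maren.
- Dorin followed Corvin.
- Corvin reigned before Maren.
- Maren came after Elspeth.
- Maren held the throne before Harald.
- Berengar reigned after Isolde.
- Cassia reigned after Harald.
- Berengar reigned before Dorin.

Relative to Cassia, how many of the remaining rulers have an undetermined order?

Forced before Cassia: Corvin, Elspeth, Gisela, Harald, and Maren; forced after Cassia: Dorin.
That leaves Berengar and Isolde with no forced order relative to Cassia — 2.

2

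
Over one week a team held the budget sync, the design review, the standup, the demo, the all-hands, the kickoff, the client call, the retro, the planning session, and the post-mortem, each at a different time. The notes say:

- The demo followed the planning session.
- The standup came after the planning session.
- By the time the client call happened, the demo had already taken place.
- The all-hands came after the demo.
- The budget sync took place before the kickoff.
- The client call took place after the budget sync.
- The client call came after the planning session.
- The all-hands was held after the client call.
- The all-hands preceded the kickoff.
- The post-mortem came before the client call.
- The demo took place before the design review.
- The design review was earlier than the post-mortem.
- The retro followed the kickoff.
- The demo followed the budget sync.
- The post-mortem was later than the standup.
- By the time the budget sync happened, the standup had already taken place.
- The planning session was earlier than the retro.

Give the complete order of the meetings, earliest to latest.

The constraints fix every adjacent pair, so only one ordering works:
the planning session → the standup → the budget sync → the demo → the design review → the post-mortem → the client call → the all-hands → the kickoff → the retro.

the planning session, the standup, the budget sync, the demo, the design review, the post-mortem, the client call, the all-hands, the kickoff, the retro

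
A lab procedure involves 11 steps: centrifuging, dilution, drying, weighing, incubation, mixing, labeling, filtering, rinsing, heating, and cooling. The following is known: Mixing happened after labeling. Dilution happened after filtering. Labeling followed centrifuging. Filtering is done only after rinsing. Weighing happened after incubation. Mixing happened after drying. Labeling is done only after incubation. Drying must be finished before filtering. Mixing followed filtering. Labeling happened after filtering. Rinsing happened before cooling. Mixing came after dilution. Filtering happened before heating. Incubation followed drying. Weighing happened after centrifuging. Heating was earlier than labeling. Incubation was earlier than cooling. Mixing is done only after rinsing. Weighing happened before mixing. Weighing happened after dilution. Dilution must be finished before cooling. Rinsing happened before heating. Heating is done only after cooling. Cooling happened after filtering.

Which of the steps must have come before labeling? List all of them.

Directly stated before labeling: centrifuging, filtering, heating, and incubation.
Cooling reaches labeling via cooling → heating → labeling.
Dilution reaches labeling via dilution → cooling → heating → labeling.
Drying reaches labeling via drying → incubation → labeling.
Likewise rinsing reaches labeling by chaining the stated constraints.

centrifuging, cooling, dilution, drying, filtering, heating, incubation, rinsing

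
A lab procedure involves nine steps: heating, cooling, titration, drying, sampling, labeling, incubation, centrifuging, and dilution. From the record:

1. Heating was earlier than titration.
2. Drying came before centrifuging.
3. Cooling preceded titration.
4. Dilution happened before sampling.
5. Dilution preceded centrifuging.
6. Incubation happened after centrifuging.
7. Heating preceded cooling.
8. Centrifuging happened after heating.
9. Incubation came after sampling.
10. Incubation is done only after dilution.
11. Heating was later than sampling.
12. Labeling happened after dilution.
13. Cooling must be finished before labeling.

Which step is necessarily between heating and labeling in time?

cooling

Tracing the constraints gives heating → cooling → labeling, so cooling sits after heating and before labeling.
No other step is forced both after heating and before labeling.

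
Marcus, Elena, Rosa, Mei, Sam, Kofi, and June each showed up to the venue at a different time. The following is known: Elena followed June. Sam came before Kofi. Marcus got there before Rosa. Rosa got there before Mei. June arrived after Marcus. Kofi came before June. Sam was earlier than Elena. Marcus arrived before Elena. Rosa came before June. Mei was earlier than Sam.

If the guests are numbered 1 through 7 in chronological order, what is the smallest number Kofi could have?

Marcus, Mei, Rosa, and Sam must all come before Kofi — 4 forced predecessors.
Nothing else is forced ahead of Kofi, so their earliest slot is position 4 + 1 = 5.

5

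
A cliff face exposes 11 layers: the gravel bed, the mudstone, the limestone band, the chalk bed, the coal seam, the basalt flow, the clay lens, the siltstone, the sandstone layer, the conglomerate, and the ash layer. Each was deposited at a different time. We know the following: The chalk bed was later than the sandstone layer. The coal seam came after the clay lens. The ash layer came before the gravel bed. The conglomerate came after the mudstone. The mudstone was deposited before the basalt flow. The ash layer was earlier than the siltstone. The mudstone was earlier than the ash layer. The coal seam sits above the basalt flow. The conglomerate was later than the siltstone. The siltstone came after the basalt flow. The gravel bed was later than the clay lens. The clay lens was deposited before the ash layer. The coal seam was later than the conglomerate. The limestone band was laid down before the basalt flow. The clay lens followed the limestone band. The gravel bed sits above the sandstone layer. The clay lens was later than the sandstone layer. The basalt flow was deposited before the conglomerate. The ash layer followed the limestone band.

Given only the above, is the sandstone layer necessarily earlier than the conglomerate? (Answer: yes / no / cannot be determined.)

Chain the constraints: the sandstone layer → the clay lens → the ash layer → the siltstone → the conglomerate. Each link is directly stated, so the sandstone layer comes before the conglomerate.

yes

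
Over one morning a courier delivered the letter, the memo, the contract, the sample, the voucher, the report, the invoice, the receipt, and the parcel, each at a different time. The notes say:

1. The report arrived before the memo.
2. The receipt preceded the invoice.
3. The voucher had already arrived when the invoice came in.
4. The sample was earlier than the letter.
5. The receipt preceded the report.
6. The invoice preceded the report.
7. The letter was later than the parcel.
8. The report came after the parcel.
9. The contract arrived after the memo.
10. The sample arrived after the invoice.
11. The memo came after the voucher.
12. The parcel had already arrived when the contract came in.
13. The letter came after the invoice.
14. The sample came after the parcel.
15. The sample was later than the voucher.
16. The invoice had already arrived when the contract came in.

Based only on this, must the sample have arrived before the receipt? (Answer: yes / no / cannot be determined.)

Tracing the constraints gives the receipt → the invoice → the sample, so the receipt must come before the sample.
That means the sample cannot be before the receipt.

no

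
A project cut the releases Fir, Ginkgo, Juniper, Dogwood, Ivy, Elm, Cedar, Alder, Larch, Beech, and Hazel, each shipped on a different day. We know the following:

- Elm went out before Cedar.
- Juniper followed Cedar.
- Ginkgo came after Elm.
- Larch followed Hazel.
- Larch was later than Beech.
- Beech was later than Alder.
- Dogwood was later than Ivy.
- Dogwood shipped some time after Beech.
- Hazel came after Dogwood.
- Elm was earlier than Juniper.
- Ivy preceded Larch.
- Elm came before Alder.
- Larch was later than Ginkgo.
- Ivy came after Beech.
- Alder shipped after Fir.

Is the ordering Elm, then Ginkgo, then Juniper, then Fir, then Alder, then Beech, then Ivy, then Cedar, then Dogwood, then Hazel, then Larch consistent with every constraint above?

The constraints require Cedar before Juniper, but in the proposed sequence Juniper appears ahead of Cedar. That one violation is enough.

no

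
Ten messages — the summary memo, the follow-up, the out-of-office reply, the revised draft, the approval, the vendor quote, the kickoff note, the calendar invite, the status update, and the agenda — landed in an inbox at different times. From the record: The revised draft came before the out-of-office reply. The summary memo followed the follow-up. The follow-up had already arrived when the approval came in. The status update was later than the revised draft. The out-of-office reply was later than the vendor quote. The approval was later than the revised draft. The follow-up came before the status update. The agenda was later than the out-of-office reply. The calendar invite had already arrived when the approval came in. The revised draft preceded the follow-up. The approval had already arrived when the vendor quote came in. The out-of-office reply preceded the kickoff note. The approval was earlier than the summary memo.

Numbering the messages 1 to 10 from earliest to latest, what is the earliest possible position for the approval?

The calendar invite, the follow-up, and the revised draft must all come before the approval — 3 forced predecessors.
Nothing else is forced ahead of the approval, so its earliest slot is position 3 + 1 = 4.

4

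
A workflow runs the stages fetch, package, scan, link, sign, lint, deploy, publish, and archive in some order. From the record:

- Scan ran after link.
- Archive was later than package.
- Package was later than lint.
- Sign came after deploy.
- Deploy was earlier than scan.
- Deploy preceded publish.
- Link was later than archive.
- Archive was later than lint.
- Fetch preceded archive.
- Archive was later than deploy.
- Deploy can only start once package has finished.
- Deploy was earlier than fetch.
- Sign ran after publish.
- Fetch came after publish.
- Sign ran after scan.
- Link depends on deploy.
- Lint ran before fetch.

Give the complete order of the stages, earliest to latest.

lint, package, deploy, publish, fetch, archive, link, scan, sign

The constraints fix every adjacent pair, so only one ordering works:
lint → package → deploy → publish → fetch → archive → link → scan → sign.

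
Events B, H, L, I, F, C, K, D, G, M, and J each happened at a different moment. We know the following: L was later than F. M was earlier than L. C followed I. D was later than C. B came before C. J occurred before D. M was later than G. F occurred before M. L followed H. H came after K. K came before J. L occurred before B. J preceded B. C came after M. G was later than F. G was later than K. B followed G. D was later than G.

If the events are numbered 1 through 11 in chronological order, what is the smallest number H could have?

2

K must come before H — 1 forced predecessor.
Nothing else is forced ahead of H, so its earliest slot is position 1 + 1 = 2.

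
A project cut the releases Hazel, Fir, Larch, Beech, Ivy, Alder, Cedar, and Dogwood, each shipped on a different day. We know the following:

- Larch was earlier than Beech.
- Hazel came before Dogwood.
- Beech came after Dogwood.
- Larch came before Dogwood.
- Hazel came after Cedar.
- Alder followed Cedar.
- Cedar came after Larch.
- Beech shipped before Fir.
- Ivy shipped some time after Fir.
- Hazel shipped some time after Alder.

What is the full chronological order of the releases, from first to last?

Larch, Cedar, Alder, Hazel, Dogwood, Beech, Fir, Ivy

The constraints fix every adjacent pair, so only one ordering works:
Larch → Cedar → Alder → Hazel → Dogwood → Beech → Fir → Ivy.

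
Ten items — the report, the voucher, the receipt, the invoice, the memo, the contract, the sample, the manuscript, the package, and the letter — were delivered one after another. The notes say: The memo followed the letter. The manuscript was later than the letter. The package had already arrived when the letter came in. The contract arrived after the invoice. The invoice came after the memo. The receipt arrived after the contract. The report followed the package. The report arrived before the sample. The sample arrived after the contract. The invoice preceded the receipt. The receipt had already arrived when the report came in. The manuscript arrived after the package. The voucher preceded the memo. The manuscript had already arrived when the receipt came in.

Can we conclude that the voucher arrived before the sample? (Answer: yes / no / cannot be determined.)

yes

Chain the constraints: the voucher → the memo → the invoice → the contract → the sample. Each link is directly stated, so the voucher comes before the sample.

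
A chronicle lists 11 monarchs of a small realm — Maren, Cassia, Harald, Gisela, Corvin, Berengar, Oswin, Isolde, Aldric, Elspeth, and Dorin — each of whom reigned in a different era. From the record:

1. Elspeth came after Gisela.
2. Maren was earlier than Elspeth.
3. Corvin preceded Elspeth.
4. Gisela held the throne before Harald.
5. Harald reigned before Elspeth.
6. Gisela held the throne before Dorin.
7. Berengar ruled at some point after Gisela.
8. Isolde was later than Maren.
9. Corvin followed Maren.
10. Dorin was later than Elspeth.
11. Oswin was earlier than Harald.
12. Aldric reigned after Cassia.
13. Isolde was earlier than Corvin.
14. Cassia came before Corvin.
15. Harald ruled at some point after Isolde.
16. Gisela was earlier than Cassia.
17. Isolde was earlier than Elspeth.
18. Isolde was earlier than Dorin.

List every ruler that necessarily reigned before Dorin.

Cassia, Corvin, Elspeth, Gisela, Harald, Isolde, Maren, Oswin

Directly stated before Dorin: Elspeth, Gisela, and Isolde.
Cassia reaches Dorin via Cassia → Corvin → Elspeth → Dorin.
Corvin reaches Dorin via Corvin → Elspeth → Dorin.
Harald reaches Dorin via Harald → Elspeth → Dorin.
Likewise Maren and Oswin each reach Dorin by chaining the stated constraints.
No chain forces Berengar (or any of the others) ahead of Dorin.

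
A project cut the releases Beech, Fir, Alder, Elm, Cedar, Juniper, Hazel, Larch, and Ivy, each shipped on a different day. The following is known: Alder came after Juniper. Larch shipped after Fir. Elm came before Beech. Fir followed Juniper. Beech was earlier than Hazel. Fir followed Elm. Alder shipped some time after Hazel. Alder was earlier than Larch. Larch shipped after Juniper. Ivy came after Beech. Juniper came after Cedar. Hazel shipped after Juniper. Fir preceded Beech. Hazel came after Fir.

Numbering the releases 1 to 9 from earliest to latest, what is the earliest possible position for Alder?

Beech, Cedar, Elm, Fir, Hazel, and Juniper must all come before Alder — 6 forced predecessors.
Nothing else is forced ahead of Alder, so its earliest slot is position 6 + 1 = 7.

7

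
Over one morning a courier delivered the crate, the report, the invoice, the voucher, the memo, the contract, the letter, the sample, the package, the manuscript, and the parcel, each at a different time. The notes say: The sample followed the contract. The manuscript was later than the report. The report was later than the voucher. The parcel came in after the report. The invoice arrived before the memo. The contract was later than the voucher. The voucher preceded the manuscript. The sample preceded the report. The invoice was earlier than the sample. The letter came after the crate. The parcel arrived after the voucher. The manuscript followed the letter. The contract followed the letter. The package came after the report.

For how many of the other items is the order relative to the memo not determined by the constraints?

Forced before the memo: the invoice.
That leaves the contract, the crate, the letter, the manuscript, the package, the parcel, the report, the sample, and the voucher with no forced order relative to the memo — 9.

9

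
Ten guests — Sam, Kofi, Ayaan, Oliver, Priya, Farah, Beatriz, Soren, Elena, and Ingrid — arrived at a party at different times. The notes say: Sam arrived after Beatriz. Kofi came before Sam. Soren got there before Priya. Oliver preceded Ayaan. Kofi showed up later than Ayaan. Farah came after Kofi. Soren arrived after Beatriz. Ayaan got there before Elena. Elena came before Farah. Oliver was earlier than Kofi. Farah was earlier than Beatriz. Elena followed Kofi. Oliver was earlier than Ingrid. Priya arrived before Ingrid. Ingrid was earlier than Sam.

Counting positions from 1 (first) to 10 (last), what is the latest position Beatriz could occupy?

Beatriz must come before Ingrid, Priya, Sam, and Soren — 4 guests forced after them.
Everything else can be placed before Beatriz in some valid order, so Beatriz can sit as late as position 10 − 4 = 6.

6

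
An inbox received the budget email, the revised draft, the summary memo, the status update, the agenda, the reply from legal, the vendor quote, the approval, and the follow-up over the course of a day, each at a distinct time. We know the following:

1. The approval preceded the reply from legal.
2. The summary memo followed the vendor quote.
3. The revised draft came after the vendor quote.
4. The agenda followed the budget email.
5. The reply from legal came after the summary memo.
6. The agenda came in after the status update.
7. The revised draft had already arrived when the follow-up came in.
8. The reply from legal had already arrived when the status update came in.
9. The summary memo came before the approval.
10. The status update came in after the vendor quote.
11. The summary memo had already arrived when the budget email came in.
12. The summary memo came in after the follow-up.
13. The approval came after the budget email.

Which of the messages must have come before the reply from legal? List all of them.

the approval, the budget email, the follow-up, the revised draft, the summary memo, the vendor quote

Directly stated before the reply from legal: the approval and the summary memo.
The budget email reaches the reply from legal via the budget email → the approval → the reply from legal.
The follow-up reaches the reply from legal via the follow-up → the summary memo → the reply from legal.
The revised draft reaches the reply from legal via the revised draft → the follow-up → the summary memo → the reply from legal.
Likewise the vendor quote reaches the reply from legal by chaining the stated constraints.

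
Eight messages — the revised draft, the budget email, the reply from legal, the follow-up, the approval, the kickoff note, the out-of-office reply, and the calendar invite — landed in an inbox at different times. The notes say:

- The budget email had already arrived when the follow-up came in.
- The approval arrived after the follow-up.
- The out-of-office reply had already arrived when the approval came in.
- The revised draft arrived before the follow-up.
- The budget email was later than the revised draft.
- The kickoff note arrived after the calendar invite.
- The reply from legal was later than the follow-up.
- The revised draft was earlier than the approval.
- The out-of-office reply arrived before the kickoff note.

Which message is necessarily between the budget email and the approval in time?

the follow-up

Tracing the constraints gives the budget email → the follow-up → the approval, so the follow-up sits after the budget email and before the approval.
No other message is forced both after the budget email and before the approval.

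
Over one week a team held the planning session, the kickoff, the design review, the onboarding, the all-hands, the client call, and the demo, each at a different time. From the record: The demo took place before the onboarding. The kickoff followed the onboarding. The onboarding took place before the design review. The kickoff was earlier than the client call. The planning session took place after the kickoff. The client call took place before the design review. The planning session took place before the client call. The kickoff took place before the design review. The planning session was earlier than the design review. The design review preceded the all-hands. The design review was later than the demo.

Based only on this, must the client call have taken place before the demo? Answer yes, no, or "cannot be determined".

no

Tracing the constraints gives the demo → the onboarding → the kickoff → the client call, so the demo must come before the client call.
That means the client call cannot be before the demo.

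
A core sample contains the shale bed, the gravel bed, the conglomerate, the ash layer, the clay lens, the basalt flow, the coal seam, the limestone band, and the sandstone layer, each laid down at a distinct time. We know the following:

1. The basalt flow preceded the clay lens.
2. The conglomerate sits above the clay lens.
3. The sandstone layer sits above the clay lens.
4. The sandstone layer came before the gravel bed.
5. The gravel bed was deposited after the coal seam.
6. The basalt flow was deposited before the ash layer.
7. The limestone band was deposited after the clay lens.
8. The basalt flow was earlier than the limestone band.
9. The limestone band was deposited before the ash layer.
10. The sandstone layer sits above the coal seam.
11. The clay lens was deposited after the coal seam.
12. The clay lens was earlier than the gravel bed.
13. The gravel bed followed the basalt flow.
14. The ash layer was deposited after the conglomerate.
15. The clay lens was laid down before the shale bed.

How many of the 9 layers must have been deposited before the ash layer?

Directly stated before the ash layer: the basalt flow, the conglomerate, and the limestone band.
The clay lens reaches the ash layer via the clay lens → the conglomerate → the ash layer.
The coal seam reaches the ash layer via the coal seam → the clay lens → the conglomerate → the ash layer.
That's the basalt flow, the clay lens, the coal seam, the conglomerate, and the limestone band — 5 in all.

5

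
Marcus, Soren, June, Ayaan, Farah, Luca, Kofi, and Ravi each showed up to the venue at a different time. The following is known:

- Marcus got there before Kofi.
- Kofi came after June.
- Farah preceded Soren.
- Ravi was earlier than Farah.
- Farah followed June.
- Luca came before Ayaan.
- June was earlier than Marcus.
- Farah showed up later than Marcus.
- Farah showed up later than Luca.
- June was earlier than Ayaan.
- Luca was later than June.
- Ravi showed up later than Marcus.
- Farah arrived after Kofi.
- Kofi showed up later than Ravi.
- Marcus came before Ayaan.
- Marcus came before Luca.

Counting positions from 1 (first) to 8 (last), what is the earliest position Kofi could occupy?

4

June, Marcus, and Ravi must all come before Kofi — 3 forced predecessors.
Nothing else is forced ahead of Kofi, so their earliest slot is position 3 + 1 = 4.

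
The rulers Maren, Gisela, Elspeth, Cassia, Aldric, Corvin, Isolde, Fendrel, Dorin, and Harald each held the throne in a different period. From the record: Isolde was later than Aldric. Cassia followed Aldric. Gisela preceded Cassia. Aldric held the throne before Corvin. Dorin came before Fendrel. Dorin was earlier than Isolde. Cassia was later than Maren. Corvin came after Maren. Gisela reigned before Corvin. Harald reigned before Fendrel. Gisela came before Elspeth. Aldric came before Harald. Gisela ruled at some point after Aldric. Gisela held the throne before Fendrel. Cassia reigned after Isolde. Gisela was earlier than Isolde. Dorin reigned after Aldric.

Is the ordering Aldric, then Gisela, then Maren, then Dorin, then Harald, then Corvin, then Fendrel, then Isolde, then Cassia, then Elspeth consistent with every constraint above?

Check each stated constraint against the proposed order — e.g. Aldric is ahead of Cassia; Gisela is ahead of Elspeth. Every pair is in the required order; nothing is violated.

yes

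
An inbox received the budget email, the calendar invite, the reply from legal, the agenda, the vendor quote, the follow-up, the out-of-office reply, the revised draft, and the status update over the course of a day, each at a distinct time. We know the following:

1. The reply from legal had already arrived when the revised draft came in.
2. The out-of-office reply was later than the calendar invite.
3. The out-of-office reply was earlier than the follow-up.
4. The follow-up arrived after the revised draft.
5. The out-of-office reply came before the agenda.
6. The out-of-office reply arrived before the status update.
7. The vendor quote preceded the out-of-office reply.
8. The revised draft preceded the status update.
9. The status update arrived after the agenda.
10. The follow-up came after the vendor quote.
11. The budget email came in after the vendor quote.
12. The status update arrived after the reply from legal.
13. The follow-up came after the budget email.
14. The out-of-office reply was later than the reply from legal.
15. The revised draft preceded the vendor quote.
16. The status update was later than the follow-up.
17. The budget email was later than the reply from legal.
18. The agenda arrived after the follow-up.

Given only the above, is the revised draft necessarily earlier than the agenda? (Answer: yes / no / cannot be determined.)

Chain the constraints: the revised draft → the follow-up → the agenda. Each link is directly stated, so the revised draft comes before the agenda.

yes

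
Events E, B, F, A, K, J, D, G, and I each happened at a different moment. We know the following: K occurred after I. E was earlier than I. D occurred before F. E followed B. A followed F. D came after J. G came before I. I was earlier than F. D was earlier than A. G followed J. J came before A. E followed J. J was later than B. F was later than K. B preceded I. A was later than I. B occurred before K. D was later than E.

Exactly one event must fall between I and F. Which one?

K

Tracing the constraints gives I → K → F, so K sits after I and before F.
No other event is forced both after I and before F.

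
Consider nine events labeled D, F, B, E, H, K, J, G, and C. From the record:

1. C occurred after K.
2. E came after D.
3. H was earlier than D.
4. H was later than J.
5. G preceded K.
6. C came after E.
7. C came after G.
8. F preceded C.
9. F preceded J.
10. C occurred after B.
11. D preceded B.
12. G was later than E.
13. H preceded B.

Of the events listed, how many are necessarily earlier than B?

Directly stated before B: D and H.
F reaches B via F → J → H → B.
J reaches B via J → H → B.
No chain forces G (or any of the others) ahead of B.
That's D, F, H, and J — 4 in all.

4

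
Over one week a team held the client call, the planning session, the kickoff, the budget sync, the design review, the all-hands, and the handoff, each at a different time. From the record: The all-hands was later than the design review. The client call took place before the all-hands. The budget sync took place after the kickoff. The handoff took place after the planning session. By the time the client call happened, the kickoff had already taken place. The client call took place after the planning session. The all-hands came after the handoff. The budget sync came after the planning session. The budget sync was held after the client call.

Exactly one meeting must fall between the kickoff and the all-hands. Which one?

Tracing the constraints gives the kickoff → the client call → the all-hands, so the client call sits after the kickoff and before the all-hands.
No other meeting is forced both after the kickoff and before the all-hands.

the client call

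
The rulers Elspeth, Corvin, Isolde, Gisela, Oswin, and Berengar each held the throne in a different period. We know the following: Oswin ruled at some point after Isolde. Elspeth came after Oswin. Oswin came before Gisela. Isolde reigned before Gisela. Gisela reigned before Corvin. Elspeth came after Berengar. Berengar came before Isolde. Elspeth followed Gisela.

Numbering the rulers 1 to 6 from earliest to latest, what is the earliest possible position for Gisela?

4

Berengar, Isolde, and Oswin must all come before Gisela — 3 forced predecessors.
Nothing else is forced ahead of Gisela, so their earliest slot is position 3 + 1 = 4.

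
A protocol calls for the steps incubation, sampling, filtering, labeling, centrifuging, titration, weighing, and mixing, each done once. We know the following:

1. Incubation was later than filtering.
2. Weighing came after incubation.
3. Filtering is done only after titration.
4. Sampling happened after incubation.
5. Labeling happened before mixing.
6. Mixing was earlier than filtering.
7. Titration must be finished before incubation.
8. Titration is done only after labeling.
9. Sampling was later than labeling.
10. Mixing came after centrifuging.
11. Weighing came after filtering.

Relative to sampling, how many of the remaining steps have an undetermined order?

1

Forced before sampling: centrifuging, filtering, incubation, labeling, mixing, and titration.
That leaves weighing with no forced order relative to sampling — 1.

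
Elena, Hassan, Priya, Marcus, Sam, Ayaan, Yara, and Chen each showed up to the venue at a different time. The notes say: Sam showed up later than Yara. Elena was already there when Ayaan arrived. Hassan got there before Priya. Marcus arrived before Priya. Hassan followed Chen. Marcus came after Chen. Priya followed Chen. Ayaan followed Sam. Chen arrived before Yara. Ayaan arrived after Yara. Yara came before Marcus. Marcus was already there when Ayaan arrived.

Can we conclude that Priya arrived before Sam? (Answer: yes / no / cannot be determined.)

cannot be determined

No chain of stated constraints runs from Priya to Sam, and none runs from Sam to Priya either.
So the relative order of Priya and Sam is not fixed by the given facts.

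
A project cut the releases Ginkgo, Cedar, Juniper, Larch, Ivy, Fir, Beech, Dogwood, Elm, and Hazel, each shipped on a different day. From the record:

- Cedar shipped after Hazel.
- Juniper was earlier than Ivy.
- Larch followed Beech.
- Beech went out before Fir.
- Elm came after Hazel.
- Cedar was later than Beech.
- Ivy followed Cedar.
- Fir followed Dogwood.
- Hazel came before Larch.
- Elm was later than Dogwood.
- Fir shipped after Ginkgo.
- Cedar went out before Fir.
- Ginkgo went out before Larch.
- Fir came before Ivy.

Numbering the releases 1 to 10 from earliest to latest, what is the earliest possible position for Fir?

6

Beech, Cedar, Dogwood, Ginkgo, and Hazel must all come before Fir — 5 forced predecessors.
Nothing else is forced ahead of Fir, so its earliest slot is position 5 + 1 = 6.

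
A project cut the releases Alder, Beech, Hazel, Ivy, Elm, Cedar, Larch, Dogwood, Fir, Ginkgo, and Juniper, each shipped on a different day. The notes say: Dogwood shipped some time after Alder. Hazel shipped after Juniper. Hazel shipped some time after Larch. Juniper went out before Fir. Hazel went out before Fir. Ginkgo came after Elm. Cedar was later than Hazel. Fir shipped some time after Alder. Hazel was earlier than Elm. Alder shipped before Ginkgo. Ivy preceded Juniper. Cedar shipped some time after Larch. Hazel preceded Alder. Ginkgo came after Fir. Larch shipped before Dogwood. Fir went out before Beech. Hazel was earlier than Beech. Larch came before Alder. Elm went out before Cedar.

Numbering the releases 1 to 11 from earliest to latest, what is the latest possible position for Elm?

9

Elm must come before Cedar and Ginkgo — 2 releases forced after it.
Everything else can be placed before Elm in some valid order, so Elm can sit as late as position 11 − 2 = 9.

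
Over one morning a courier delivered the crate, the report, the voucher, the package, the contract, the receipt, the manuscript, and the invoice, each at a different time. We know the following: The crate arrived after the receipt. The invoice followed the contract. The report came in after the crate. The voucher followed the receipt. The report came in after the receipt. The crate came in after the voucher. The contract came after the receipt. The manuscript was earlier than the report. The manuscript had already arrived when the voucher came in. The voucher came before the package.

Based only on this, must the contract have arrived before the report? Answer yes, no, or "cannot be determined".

No chain of stated constraints runs from the contract to the report, and none runs from the report to the contract either.
So the relative order of the contract and the report is not fixed by the given facts.

cannot be determined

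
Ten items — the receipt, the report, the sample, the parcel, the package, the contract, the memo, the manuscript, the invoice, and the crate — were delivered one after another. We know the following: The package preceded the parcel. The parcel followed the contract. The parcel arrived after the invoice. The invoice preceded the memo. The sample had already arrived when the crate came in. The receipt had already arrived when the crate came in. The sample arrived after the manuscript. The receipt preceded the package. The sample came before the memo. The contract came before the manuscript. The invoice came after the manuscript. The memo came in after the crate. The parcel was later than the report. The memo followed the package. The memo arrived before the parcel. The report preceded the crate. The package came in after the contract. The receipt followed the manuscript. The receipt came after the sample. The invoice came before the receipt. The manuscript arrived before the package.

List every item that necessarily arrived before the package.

the contract, the invoice, the manuscript, the receipt, the sample

Directly stated before the package: the contract, the manuscript, and the receipt.
The invoice reaches the package via the invoice → the receipt → the package.
The sample reaches the package via the sample → the receipt → the package.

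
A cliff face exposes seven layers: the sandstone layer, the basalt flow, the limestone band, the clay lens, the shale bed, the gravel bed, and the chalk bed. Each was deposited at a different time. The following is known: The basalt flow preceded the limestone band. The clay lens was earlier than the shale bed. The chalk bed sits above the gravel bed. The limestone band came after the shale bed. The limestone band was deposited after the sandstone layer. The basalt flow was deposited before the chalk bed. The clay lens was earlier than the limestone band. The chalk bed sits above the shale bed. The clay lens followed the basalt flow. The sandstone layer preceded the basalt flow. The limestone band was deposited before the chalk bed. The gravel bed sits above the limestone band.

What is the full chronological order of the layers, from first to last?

The constraints fix every adjacent pair, so only one ordering works:
the sandstone layer → the basalt flow → the clay lens → the shale bed → the limestone band → the gravel bed → the chalk bed.

the sandstone layer, the basalt flow, the clay lens, the shale bed, the limestone band, the gravel bed, the chalk bed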